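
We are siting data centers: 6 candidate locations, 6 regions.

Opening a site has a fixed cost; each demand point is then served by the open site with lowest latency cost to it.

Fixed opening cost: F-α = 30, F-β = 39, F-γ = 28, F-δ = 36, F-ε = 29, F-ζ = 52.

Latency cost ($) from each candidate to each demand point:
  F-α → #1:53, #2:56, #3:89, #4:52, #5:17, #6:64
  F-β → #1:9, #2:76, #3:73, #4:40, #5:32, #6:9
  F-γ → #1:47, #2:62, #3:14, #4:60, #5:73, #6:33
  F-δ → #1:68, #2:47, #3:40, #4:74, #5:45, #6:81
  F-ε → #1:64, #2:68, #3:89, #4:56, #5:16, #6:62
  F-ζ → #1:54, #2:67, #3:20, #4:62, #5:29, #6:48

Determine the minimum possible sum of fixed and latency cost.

Open {F-β, F-γ}: assign each demand point to its cheapest open site.
  #1→F-β 9, #2→F-γ 62, #3→F-γ 14, #4→F-β 40, #5→F-β 32, #6→F-β 9
  latency cost 166, fixed 67 → total 233.
Compare {F-α, F-β, F-γ}: latency cost 145 + fixed 97 = 242.
Compare {F-β, F-γ, F-ε}: latency cost 150 + fixed 96 = 246.
Compare {F-β, F-δ}: latency cost 177 + fixed 75 = 252.
All other subsets cost ≥ 242. Minimum total cost: 233.

233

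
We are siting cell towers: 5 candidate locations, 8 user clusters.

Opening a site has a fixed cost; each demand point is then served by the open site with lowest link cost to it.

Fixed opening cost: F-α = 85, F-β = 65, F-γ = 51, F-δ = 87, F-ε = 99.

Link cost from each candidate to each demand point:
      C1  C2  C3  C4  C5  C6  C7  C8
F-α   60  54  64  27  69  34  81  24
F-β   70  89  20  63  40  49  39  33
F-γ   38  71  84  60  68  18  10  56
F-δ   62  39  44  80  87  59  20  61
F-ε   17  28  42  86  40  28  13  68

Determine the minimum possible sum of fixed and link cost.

Open {F-α, F-ε}: assign each demand point to its cheapest open site.
  C1→F-ε 17, C2→F-ε 28, C3→F-ε 42, C4→F-α 27, C5→F-ε 40, C6→F-ε 28, C7→F-ε 13, C8→F-α 24
  link cost 219, fixed 184 → total 403.
Compare {F-β, F-γ}: link cost 290 + fixed 116 = 406.
Compare {F-β, F-ε}: link cost 242 + fixed 164 = 406.
Compare {F-ε}: link cost 322 + fixed 99 = 421.
All other subsets cost ≥ 406. Minimum total cost: 403.

403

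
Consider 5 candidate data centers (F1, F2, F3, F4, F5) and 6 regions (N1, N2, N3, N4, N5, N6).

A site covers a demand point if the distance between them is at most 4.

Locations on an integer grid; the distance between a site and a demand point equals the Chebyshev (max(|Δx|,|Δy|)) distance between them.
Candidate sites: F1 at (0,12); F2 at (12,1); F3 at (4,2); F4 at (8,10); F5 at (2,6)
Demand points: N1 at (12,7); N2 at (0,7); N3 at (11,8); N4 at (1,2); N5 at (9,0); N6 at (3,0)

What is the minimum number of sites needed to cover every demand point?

4

Coverage sets (demand points within 4 of each site):
  F1: {}
  F2: {N5}
  F3: {N4, N6}
  F4: {N1, N3}
  F5: {N2, N4}
No 3 sites suffice: every size-3 union leaves at least one demand point uncovered.
But {F2, F3, F4, F5} covers everything, so the minimum is 4.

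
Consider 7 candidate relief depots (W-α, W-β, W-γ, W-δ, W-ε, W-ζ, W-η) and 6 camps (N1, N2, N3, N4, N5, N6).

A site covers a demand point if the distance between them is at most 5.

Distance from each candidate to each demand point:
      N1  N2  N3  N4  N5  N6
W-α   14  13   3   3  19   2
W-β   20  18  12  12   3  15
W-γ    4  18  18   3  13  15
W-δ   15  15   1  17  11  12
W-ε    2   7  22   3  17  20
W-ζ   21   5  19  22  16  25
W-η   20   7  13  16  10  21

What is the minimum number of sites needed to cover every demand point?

Coverage sets (demand points within 5 of each site):
  W-α: {N3, N4, N6}
  W-β: {N5}
  W-γ: {N1, N4}
  W-δ: {N3}
  W-ε: {N1, N4}
  W-ζ: {N2}
  W-η: {}
No 3 sites suffice: every size-3 union leaves at least one demand point uncovered.
But {W-α, W-β, W-γ, W-ζ} covers everything, so the minimum is 4.

4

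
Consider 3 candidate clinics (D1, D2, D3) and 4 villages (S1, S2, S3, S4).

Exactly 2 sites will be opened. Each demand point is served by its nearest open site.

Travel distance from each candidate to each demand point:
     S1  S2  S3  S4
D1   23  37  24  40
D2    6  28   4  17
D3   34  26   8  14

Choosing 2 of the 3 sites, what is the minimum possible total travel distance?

Open {D2, D3}.
  S1→D2 6, S2→D3 26, S3→D2 4, S4→D3 14  ⇒ total 50.
Compare {D1, D2}: total 55.
Compare {D1, D3}: total 71.

50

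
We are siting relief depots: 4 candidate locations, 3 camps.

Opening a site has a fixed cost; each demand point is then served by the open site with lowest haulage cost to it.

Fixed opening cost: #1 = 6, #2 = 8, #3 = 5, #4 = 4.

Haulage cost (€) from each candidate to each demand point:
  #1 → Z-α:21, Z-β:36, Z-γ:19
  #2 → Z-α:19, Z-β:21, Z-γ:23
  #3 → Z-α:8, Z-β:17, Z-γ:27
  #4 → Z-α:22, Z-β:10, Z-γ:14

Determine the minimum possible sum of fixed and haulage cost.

Open {#3, #4}: assign each demand point to its cheapest open site.
  Z-α→#3 8, Z-β→#4 10, Z-γ→#4 14
  haulage cost 32, fixed 9 → total 41.
Compare {#1, #3, #4}: haulage cost 32 + fixed 15 = 47.
Compare {#2, #3, #4}: haulage cost 32 + fixed 17 = 49.
Compare {#4}: haulage cost 46 + fixed 4 = 50.
All other subsets cost ≥ 47. Minimum total cost: 41.

41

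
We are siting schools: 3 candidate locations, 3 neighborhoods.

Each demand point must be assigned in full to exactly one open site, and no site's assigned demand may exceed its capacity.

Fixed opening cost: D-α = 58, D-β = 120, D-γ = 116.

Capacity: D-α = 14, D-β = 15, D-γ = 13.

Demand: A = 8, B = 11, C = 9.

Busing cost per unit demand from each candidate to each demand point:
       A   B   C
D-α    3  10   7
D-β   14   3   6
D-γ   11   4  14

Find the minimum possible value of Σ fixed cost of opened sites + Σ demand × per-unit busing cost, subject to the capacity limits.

Open {D-α, D-β, D-γ}; cheapest assignment that respects the capacities:
  D-α (cap 14, load 8): A — cost 8×3 = 24
  D-β (cap 15, load 9): C — cost 9×6 = 54
  D-γ (cap 13, load 11): B — cost 11×4 = 44
  Shipping 122, fixed 294 → total 416.
  Any other capacity-feasible assignment to {D-α, D-β, D-γ} ships for at least 122.
Total demand is 28; every other set of sites either has combined capacity below 28 or cannot fit the demands without splitting one across sites, so {D-α, D-β, D-γ} is the only feasible choice of open sites. Minimum: 416.

416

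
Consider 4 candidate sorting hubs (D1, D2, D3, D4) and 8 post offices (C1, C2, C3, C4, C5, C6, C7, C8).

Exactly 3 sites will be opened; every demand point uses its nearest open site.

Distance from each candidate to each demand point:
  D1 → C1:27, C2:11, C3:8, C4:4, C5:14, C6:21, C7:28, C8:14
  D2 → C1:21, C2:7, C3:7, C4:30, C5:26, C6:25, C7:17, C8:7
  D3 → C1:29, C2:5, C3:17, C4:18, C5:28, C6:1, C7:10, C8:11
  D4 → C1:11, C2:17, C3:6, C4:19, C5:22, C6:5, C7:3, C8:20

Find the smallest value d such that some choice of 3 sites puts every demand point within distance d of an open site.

Open {D1, D2, D4}.
  Farthest demand point is C5 at distance 14 (to D1); all others are ≤ 14.
With {D1, D3, D4} the worst case is 14.
With {D1, D2, D3} the worst case is 21.
No size-3 selection achieves below 14.

14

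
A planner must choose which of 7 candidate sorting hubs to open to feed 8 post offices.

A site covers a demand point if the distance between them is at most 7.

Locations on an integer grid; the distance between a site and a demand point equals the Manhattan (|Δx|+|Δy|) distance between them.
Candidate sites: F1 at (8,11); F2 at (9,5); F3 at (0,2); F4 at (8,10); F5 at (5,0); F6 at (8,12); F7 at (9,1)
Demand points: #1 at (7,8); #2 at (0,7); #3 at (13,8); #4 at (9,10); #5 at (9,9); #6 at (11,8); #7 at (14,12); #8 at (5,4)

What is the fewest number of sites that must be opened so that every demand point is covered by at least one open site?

Coverage sets (demand points within 7 of each site):
  F1: {#1, #4, #5, #6, #7}
  F2: {#1, #3, #4, #5, #6, #8}
  F3: {#2, #8}
  F4: {#1, #3, #4, #5, #6}
  F5: {#8}
  F6: {#1, #4, #5, #6, #7}
  F7: {#8}
No 2 sites suffice: every size-2 union leaves at least one demand point uncovered.
But {F1, F2, F3} covers everything, so the minimum is 3.

3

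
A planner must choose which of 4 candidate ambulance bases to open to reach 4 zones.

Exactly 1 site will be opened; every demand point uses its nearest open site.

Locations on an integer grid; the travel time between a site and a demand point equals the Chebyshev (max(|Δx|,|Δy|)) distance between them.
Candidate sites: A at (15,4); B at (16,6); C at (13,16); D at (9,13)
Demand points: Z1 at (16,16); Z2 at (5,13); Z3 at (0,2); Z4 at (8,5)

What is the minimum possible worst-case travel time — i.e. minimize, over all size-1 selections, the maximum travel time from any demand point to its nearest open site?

Open {D}.
  Farthest demand point is Z3 at travel time 11 (to D); all others are ≤ 11.
With {C} the worst case is 14.
With {A} the worst case is 15.
No size-1 selection achieves below 11.

11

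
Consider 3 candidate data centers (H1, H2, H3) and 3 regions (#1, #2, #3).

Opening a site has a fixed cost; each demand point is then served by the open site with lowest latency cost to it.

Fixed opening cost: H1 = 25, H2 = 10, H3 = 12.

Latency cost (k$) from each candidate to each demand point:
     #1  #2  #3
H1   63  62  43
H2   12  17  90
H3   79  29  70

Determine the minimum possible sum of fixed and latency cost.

Open {H1, H2}: assign each demand point to its cheapest open site.
  #1→H2 12, #2→H2 17, #3→H1 43
  latency cost 72, fixed 35 → total 107.
Compare {H1, H2, H3}: latency cost 72 + fixed 47 = 119.
Compare {H2, H3}: latency cost 99 + fixed 22 = 121.
Compare {H2}: latency cost 119 + fixed 10 = 129.
All other subsets cost ≥ 119. Minimum total cost: 107.

107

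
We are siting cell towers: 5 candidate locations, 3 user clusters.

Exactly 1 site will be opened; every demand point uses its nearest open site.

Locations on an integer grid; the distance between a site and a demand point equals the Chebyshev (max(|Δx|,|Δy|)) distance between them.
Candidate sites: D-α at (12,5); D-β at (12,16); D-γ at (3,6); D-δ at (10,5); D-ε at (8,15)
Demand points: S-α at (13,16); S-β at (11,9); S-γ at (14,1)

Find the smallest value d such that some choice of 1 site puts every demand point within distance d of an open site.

11

Open {D-α}.
  Farthest demand point is S-α at distance 11 (to D-α); all others are ≤ 11.
With {D-γ} the worst case is 11.
With {D-δ} the worst case is 11.
No size-1 selection achieves below 11.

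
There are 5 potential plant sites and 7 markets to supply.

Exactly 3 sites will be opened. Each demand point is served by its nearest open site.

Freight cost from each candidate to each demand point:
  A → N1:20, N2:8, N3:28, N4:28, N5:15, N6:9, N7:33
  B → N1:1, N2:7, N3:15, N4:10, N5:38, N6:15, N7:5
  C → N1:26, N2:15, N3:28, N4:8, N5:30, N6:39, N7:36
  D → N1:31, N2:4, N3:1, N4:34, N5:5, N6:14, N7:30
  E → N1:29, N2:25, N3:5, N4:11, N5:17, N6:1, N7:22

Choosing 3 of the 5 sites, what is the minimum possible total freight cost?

Open {B, D, E}.
  N1→B 1, N2→D 4, N3→D 1, N4→B 10, N5→D 5, N6→E 1, N7→B 5  ⇒ total 27.
Compare {A, B, D}: total 35.
Compare {B, C, D}: total 38.
No size-3 selection does better; minimum is 27.

27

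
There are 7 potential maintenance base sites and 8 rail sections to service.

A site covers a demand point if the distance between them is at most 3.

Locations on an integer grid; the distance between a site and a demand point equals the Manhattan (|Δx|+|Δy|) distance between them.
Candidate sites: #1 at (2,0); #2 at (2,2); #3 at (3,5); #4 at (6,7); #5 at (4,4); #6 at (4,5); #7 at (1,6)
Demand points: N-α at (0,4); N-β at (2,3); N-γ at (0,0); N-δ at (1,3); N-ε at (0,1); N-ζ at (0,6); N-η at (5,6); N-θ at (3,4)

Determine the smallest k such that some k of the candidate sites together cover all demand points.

3

Coverage sets (demand points within 3 of each site):
  #1: {N-β, N-γ, N-ε}
  #2: {N-β, N-δ, N-ε, N-θ}
  #3: {N-β, N-η, N-θ}
  #4: {N-η}
  #5: {N-β, N-η, N-θ}
  #6: {N-η, N-θ}
  #7: {N-α, N-δ, N-ζ}
No 2 sites suffice: every size-2 union leaves at least one demand point uncovered.
But {#1, #3, #7} covers everything, so the minimum is 3.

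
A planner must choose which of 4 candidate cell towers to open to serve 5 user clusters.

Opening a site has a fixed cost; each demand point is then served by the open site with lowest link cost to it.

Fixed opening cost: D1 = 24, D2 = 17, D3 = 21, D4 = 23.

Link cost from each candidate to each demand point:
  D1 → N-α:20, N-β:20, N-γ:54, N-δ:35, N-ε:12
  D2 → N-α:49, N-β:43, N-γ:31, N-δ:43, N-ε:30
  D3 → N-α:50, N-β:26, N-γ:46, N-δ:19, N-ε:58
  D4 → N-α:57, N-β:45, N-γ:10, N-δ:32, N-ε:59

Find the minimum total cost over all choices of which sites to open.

141

Open {D1, D4}: assign each demand point to its cheapest open site.
  N-α→D1 20, N-β→D1 20, N-γ→D4 10, N-δ→D4 32, N-ε→D1 12
  link cost 94, fixed 47 → total 141.
Compare {D1, D3, D4}: link cost 81 + fixed 68 = 149.
Compare {D1, D2, D4}: link cost 94 + fixed 64 = 158.
Compare {D1, D2}: link cost 118 + fixed 41 = 159.
All other subsets cost ≥ 149. Minimum total cost: 141.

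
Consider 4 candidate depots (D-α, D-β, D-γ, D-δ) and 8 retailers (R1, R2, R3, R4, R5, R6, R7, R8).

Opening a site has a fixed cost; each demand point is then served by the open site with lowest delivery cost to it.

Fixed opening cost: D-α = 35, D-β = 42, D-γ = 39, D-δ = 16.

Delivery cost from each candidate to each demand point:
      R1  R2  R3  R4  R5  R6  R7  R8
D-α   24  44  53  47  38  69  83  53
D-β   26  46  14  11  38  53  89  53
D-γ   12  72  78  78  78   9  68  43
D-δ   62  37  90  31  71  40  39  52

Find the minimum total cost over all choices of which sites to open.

300

Open {D-β, D-γ, D-δ}: assign each demand point to its cheapest open site.
  R1→D-γ 12, R2→D-δ 37, R3→D-β 14, R4→D-β 11, R5→D-β 38, R6→D-γ 9, R7→D-δ 39, R8→D-γ 43
  delivery cost 203, fixed 97 → total 300.
Compare {D-β, D-δ}: delivery cost 257 + fixed 58 = 315.
Compare {D-β, D-γ}: delivery cost 241 + fixed 81 = 322.
Compare {D-α, D-β, D-γ, D-δ}: delivery cost 203 + fixed 132 = 335.
All other subsets cost ≥ 315. Minimum total cost: 300.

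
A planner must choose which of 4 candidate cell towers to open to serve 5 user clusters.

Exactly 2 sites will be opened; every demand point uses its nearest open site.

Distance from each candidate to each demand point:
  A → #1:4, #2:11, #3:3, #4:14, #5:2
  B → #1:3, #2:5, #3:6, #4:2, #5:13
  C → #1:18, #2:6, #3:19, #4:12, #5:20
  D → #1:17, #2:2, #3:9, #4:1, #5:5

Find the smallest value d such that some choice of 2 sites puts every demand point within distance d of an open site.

4

Open {A, D}.
  Farthest demand point is #1 at distance 4 (to A); all others are ≤ 4.
With {A, B} the worst case is 5.
With {B, D} the worst case is 6.
No size-2 selection achieves below 4.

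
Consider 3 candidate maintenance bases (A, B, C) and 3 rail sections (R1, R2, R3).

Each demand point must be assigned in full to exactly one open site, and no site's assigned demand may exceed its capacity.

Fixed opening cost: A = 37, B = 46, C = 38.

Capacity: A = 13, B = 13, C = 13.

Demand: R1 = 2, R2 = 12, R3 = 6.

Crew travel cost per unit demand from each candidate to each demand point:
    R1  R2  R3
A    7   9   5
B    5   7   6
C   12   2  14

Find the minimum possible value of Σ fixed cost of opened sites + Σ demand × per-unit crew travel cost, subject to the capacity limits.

143

Open {A, C}; cheapest assignment that respects the capacities:
  A (cap 13, load 8): R1, R3 — cost 2×7 + 6×5 = 44
  C (cap 13, load 12): R2 — cost 12×2 = 24
  Shipping 68, fixed 75 → total 143.
  Any other capacity-feasible assignment to {A, C} ships for at least 68.
Compare {B, C}: its best feasible assignment gives total 154.
Compare {A, B, C}: its best feasible assignment gives total 185.
Every other set of open sites that can feasibly serve all demand totals ≥ 154 even under its best assignment. Minimum: 143.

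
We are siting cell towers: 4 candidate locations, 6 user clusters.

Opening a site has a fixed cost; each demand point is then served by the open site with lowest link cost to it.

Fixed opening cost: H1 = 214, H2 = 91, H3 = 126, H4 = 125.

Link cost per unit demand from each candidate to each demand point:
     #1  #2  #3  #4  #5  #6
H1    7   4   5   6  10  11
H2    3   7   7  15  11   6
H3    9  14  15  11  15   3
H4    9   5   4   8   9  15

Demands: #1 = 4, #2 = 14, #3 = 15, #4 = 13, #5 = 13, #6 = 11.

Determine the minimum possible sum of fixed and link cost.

Open {H2, H4}: assign each demand point to its cheapest open site.
  #1→H2 4×3=12, #2→H4 14×5=70, #3→H4 15×4=60, #4→H4 13×8=104, #5→H4 13×9=117, #6→H2 11×6=66
  link cost 429, fixed 216 → total 645.
Compare {H3, H4}: link cost 420 + fixed 251 = 671.
Compare {H4}: link cost 552 + fixed 125 = 677.
Compare {H1}: link cost 488 + fixed 214 = 702.
All other subsets cost ≥ 671. Minimum total cost: 645.

645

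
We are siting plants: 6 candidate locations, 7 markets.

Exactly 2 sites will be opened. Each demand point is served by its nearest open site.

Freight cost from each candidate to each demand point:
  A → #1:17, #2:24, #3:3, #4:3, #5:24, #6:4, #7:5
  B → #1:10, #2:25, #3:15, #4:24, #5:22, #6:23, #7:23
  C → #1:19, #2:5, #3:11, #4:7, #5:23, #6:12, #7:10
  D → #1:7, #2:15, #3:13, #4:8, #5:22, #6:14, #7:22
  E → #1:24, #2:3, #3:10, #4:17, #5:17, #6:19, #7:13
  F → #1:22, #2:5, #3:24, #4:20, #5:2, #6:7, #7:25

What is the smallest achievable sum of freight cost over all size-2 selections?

Open {A, F}.
  #1→A 17, #2→F 5, #3→A 3, #4→A 3, #5→F 2, #6→A 4, #7→A 5  ⇒ total 39.
Compare {A, E}: total 52.
Compare {A, D}: total 59.
No size-2 selection does better; minimum is 39.

39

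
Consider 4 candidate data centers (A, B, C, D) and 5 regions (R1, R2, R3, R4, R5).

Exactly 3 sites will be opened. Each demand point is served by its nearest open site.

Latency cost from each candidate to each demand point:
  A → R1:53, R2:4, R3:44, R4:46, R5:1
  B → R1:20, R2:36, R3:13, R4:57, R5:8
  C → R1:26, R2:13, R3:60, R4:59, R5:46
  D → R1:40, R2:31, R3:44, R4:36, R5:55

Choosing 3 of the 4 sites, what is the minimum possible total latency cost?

Open {A, B, D}.
  R1→B 20, R2→A 4, R3→B 13, R4→D 36, R5→A 1  ⇒ total 74.
Compare {A, B, C}: total 84.
Compare {B, C, D}: total 90.
No size-3 selection does better; minimum is 74.

74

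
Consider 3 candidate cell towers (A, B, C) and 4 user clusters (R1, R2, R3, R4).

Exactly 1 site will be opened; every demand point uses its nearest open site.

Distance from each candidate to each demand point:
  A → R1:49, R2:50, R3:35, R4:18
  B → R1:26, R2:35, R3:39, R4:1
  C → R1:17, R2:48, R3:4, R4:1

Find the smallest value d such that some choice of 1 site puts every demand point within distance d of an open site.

39

Open {B}.
  Farthest demand point is R3 at distance 39 (to B); all others are ≤ 39.
With {C} the worst case is 48.
With {A} the worst case is 50.
No size-1 selection achieves below 39.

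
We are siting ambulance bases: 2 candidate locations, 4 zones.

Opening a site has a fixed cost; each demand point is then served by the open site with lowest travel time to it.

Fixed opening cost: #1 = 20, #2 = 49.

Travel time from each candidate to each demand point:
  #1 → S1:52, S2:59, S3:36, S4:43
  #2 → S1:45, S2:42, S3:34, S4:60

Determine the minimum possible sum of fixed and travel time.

210

Open {#1}: assign each demand point to its cheapest open site.
  S1→#1 52, S2→#1 59, S3→#1 36, S4→#1 43
  travel time 190, fixed 20 → total 210.
Compare {#2}: travel time 181 + fixed 49 = 230.
Compare {#1, #2}: travel time 164 + fixed 69 = 233.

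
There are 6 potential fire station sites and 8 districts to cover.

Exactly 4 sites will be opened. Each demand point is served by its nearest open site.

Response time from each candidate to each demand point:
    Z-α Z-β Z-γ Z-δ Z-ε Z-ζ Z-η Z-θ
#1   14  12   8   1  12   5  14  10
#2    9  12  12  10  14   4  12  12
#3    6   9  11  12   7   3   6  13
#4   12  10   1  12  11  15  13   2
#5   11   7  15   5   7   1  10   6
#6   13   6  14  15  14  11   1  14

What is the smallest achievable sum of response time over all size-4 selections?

27

Open {#1, #3, #4, #6}.
  Z-α→#3 6, Z-β→#6 6, Z-γ→#4 1, Z-δ→#1 1, Z-ε→#3 7, Z-ζ→#3 3, Z-η→#6 1, Z-θ→#4 2  ⇒ total 27.
Compare {#3, #4, #5, #6}: total 29.
Compare {#1, #4, #5, #6}: total 30.
No size-4 selection does better; minimum is 27.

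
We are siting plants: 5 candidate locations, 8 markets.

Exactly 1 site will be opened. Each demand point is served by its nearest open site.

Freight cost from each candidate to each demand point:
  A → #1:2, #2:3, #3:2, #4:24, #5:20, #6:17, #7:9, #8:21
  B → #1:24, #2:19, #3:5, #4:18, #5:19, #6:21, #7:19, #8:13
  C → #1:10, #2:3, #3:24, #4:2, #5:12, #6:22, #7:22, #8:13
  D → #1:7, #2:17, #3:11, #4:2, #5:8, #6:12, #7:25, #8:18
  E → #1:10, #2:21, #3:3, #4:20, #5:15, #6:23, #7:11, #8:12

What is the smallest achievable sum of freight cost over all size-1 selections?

Open {A}.
  #1→A 2, #2→A 3, #3→A 2, #4→A 24, #5→A 20, #6→A 17, #7→A 9, #8→A 21  ⇒ total 98.
Compare {D}: total 100.
Compare {C}: total 108.
No size-1 selection does better; minimum is 98.

98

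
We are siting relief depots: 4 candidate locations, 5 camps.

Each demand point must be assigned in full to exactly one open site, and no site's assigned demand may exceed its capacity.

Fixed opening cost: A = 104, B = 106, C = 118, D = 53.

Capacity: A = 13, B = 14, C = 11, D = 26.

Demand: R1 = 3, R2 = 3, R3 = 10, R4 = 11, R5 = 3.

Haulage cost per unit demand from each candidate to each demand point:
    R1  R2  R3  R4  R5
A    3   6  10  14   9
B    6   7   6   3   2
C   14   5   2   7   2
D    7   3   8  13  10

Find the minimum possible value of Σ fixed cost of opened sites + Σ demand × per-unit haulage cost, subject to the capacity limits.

Open {B, D}; cheapest assignment that respects the capacities:
  B (cap 14, load 14): R4, R5 — cost 11×3 + 3×2 = 39
  D (cap 26, load 16): R1, R2, R3 — cost 3×7 + 3×3 + 10×8 = 110
  Shipping 149, fixed 159 → total 308.
  Any other capacity-feasible assignment to {B, D} ships for at least 149.
Compare {B, C, D}: its best feasible assignment gives total 366.
Compare {C, D}: its best feasible assignment gives total 388.
Every other set of open sites that can feasibly serve all demand totals ≥ 366 even under its best assignment. Minimum: 308.

308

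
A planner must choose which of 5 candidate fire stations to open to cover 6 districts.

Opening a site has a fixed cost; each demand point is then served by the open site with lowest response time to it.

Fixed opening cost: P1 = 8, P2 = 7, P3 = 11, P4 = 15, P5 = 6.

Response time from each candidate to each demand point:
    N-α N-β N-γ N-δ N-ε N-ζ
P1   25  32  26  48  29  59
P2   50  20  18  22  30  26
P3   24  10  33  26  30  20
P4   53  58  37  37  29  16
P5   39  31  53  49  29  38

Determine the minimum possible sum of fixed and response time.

142

Open {P2, P3}: assign each demand point to its cheapest open site.
  N-α→P3 24, N-β→P3 10, N-γ→P2 18, N-δ→P2 22, N-ε→P2 30, N-ζ→P3 20
  response time 124, fixed 18 → total 142.
Compare {P2, P3, P5}: response time 123 + fixed 24 = 147.
Compare {P1, P2, P3}: response time 123 + fixed 26 = 149.
Compare {P2, P3, P4}: response time 119 + fixed 33 = 152.
All other subsets cost ≥ 147. Minimum total cost: 142.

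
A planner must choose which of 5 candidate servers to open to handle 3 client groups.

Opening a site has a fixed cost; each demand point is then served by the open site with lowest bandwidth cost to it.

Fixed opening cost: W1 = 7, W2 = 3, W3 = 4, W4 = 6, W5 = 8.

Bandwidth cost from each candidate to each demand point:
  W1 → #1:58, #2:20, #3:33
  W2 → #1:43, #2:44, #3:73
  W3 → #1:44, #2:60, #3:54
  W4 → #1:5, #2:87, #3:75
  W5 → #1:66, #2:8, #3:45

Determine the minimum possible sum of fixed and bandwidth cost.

67

Open {W1, W4, W5}: assign each demand point to its cheapest open site.
  #1→W4 5, #2→W5 8, #3→W1 33
  bandwidth cost 46, fixed 21 → total 67.
Compare {W1, W2, W4, W5}: bandwidth cost 46 + fixed 24 = 70.
Compare {W1, W4}: bandwidth cost 58 + fixed 13 = 71.
Compare {W1, W3, W4, W5}: bandwidth cost 46 + fixed 25 = 71.
All other subsets cost ≥ 70. Minimum total cost: 67.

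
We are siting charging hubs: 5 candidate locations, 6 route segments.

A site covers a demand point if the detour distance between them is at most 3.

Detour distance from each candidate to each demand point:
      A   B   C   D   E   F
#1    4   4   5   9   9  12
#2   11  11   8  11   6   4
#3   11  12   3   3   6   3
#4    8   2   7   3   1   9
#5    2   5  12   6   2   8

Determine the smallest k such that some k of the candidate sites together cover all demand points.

3

Coverage sets (demand points within 3 of each site):
  #1: {}
  #2: {}
  #3: {C, D, F}
  #4: {B, D, E}
  #5: {A, E}
No 2 sites suffice: every size-2 union leaves at least one demand point uncovered.
But {#3, #4, #5} covers everything, so the minimum is 3.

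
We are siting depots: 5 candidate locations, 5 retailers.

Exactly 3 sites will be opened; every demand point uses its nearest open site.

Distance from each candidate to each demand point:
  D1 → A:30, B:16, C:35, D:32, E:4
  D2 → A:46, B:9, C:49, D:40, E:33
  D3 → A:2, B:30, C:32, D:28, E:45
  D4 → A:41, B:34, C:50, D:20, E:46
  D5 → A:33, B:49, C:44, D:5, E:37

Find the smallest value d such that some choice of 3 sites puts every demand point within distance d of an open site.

Open {D1, D2, D3}.
  Farthest demand point is C at distance 32 (to D3); all others are ≤ 32.
With {D1, D3, D4} the worst case is 32.
With {D1, D3, D5} the worst case is 32.
No size-3 selection achieves below 32.

32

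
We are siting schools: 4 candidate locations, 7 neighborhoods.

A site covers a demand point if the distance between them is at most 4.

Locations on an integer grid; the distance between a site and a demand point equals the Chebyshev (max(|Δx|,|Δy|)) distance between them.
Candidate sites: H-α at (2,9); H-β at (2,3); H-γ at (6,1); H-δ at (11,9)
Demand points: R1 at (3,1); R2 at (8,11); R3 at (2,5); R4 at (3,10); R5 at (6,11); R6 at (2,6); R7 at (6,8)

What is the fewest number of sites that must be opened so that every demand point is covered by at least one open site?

3

Coverage sets (demand points within 4 of each site):
  H-α: {R3, R4, R5, R6, R7}
  H-β: {R1, R3, R6}
  H-γ: {R1, R3}
  H-δ: {R2}
No 2 sites suffice: every size-2 union leaves at least one demand point uncovered.
But {H-α, H-β, H-δ} covers everything, so the minimum is 3.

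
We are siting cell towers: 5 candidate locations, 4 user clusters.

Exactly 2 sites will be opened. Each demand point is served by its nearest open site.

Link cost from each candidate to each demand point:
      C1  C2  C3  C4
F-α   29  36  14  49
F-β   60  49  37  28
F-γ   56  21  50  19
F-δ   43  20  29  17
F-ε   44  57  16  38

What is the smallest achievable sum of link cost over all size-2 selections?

Open {F-α, F-δ}.
  C1→F-α 29, C2→F-δ 20, C3→F-α 14, C4→F-δ 17  ⇒ total 80.
Compare {F-α, F-γ}: total 83.
Compare {F-δ, F-ε}: total 96.
No size-2 selection does better; minimum is 80.

80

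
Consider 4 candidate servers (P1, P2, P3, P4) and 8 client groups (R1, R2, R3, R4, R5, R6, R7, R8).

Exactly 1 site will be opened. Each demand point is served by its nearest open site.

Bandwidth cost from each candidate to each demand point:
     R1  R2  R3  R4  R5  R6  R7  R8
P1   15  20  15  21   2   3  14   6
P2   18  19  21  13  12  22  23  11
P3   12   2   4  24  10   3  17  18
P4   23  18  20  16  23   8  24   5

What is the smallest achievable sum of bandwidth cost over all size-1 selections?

90

Open {P3}.
  R1→P3 12, R2→P3 2, R3→P3 4, R4→P3 24, R5→P3 10, R6→P3 3, R7→P3 17, R8→P3 18  ⇒ total 90.
Compare {P1}: total 96.
Compare {P4}: total 137.
No size-1 selection does better; minimum is 90.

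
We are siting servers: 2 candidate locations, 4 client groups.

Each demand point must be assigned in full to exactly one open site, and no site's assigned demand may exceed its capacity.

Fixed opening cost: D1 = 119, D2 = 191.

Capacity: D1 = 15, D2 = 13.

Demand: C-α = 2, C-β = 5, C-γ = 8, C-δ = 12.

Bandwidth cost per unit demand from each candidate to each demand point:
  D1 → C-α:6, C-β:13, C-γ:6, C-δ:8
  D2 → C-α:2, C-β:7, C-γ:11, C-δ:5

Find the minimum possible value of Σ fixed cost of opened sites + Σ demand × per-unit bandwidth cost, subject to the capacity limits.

495

Open {D1, D2}; cheapest assignment that respects the capacities:
  D1 (cap 15, load 15): C-α, C-β, C-γ — cost 2×6 + 5×13 + 8×6 = 125
  D2 (cap 13, load 12): C-δ — cost 12×5 = 60
  Shipping 185, fixed 310 → total 495.
  Any other capacity-feasible assignment to {D1, D2} ships for at least 185.
Total demand is 27 and no other set of sites has combined capacity ≥ 27, so {D1, D2} is the only feasible choice of open sites. Minimum: 495.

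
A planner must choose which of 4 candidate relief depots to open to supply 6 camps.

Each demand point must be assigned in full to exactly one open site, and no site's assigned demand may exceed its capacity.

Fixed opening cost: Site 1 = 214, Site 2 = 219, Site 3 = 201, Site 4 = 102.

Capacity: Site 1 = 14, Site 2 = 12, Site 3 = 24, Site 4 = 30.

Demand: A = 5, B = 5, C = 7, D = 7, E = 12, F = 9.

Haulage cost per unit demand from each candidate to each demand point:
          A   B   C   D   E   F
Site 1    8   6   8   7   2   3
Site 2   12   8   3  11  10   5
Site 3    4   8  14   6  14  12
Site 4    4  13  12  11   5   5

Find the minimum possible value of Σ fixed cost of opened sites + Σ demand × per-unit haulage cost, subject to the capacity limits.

594

Open {Site 3, Site 4}; cheapest assignment that respects the capacities:
  Site 3 (cap 24, load 17): A, B, D — cost 5×4 + 5×8 + 7×6 = 102
  Site 4 (cap 30, load 28): C, E, F — cost 7×12 + 12×5 + 9×5 = 189
  Shipping 291, fixed 303 → total 594.
  Any other capacity-feasible assignment to {Site 3, Site 4} ships for at least 291.
Compare {Site 2, Site 3, Site 4}: its best feasible assignment gives total 750.
Compare {Site 1, Site 2, Site 4}: its best feasible assignment gives total 760.
Every other set of open sites that can feasibly serve all demand totals ≥ 750 even under its best assignment. Minimum: 594.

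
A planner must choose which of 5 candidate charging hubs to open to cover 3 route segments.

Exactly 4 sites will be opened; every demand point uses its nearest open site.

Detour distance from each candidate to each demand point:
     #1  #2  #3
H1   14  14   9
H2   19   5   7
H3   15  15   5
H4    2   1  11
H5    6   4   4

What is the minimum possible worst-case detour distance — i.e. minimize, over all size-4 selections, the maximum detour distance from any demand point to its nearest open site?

4

Open {H1, H2, H4, H5}.
  Farthest demand point is #3 at detour distance 4 (to H5); all others are ≤ 4.
With {H1, H3, H4, H5} the worst case is 4.
With {H2, H3, H4, H5} the worst case is 4.
No size-4 selection achieves below 4.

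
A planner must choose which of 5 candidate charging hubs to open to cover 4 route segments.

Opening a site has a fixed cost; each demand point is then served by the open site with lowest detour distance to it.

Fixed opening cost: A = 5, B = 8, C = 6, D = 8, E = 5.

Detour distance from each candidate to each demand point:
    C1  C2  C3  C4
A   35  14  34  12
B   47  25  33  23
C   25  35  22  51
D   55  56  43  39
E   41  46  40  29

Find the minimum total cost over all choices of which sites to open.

84

Open {A, C}: assign each demand point to its cheapest open site.
  C1→C 25, C2→A 14, C3→C 22, C4→A 12
  detour distance 73, fixed 11 → total 84.
Compare {A, C, E}: detour distance 73 + fixed 16 = 89.
Compare {A, B, C}: detour distance 73 + fixed 19 = 92.
Compare {A, C, D}: detour distance 73 + fixed 19 = 92.
All other subsets cost ≥ 89. Minimum total cost: 84.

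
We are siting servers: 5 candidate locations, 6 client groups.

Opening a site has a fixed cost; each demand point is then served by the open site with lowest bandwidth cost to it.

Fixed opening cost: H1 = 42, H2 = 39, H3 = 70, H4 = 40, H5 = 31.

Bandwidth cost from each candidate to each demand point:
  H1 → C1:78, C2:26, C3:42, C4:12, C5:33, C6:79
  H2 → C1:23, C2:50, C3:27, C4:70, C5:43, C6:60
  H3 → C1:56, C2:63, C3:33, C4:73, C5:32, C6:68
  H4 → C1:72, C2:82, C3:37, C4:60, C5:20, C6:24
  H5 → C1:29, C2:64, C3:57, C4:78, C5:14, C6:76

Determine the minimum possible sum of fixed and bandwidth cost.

253

Open {H1, H2, H4}: assign each demand point to its cheapest open site.
  C1→H2 23, C2→H1 26, C3→H2 27, C4→H1 12, C5→H4 20, C6→H4 24
  bandwidth cost 132, fixed 121 → total 253.
Compare {H1, H4, H5}: bandwidth cost 142 + fixed 113 = 255.
Compare {H1, H2}: bandwidth cost 181 + fixed 81 = 262.
Compare {H1, H5}: bandwidth cost 199 + fixed 73 = 272.
All other subsets cost ≥ 255. Minimum total cost: 253.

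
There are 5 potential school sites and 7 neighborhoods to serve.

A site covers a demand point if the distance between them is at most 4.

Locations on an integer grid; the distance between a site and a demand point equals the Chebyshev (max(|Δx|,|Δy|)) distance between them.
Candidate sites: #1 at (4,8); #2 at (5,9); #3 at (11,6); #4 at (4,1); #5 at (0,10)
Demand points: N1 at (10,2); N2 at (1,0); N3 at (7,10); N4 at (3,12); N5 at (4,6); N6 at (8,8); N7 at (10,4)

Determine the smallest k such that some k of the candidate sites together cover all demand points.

Coverage sets (demand points within 4 of each site):
  #1: {N3, N4, N5, N6}
  #2: {N3, N4, N5, N6}
  #3: {N1, N3, N6, N7}
  #4: {N2}
  #5: {N4, N5}
No 2 sites suffice: every size-2 union leaves at least one demand point uncovered.
But {#1, #3, #4} covers everything, so the minimum is 3.

3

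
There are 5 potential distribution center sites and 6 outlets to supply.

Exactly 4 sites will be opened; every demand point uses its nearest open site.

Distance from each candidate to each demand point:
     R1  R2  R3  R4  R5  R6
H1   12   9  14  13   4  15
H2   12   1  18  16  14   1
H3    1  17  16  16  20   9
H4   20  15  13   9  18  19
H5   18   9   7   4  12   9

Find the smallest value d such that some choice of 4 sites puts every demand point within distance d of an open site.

7

Open {H1, H2, H3, H5}.
  Farthest demand point is R3 at distance 7 (to H5); all others are ≤ 7.
With {H1, H3, H4, H5} the worst case is 9.
With {H1, H2, H4, H5} the worst case is 12.
No size-4 selection achieves below 7.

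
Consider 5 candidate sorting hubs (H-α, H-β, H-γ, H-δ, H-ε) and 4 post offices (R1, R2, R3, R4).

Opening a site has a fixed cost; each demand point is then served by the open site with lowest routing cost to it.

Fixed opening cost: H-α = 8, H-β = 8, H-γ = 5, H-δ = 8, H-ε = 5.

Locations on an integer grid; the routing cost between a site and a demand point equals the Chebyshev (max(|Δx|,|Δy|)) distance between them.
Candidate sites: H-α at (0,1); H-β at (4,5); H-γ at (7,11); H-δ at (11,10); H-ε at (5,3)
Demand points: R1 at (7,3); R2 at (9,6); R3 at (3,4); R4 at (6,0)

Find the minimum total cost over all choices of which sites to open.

Open {H-ε}: assign each demand point to its cheapest open site.
  R1→H-ε 2, R2→H-ε 4, R3→H-ε 2, R4→H-ε 3
  routing cost 11, fixed 5 → total 16.
Compare {H-γ, H-ε}: routing cost 11 + fixed 10 = 21.
Compare {H-β}: routing cost 14 + fixed 8 = 22.
Compare {H-β, H-ε}: routing cost 10 + fixed 13 = 23.
All other subsets cost ≥ 21. Minimum total cost: 16.

16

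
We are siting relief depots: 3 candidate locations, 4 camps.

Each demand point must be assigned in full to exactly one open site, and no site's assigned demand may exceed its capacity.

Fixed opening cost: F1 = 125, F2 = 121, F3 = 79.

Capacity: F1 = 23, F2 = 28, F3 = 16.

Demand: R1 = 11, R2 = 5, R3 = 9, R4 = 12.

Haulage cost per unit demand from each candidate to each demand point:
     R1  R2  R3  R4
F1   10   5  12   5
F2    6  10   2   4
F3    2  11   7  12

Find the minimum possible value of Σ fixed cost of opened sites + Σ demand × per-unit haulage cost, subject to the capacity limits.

338

Open {F2, F3}; cheapest assignment that respects the capacities:
  F2 (cap 28, load 26): R2, R3, R4 — cost 5×10 + 9×2 + 12×4 = 116
  F3 (cap 16, load 11): R1 — cost 11×2 = 22
  Shipping 138, fixed 200 → total 338.
  Any other capacity-feasible assignment to {F2, F3} ships for at least 138.
Compare {F1, F2}: its best feasible assignment gives total 415.
Compare {F1, F2, F3}: its best feasible assignment gives total 438.
Every other set of open sites that can feasibly serve all demand totals ≥ 415 even under its best assignment. Minimum: 338.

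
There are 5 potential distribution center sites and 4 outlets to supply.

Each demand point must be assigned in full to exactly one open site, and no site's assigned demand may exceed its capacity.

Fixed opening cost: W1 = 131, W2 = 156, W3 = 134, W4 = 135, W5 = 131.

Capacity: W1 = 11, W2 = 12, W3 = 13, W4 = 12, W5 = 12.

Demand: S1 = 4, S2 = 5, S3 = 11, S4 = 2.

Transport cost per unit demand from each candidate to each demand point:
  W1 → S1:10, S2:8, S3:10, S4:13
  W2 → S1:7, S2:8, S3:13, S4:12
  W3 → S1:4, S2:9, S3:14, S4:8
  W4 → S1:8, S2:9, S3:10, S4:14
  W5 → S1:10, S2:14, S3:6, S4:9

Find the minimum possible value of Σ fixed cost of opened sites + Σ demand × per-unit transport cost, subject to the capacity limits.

408

Open {W3, W5}; cheapest assignment that respects the capacities:
  W3 (cap 13, load 11): S1, S2, S4 — cost 4×4 + 5×9 + 2×8 = 77
  W5 (cap 12, load 11): S3 — cost 11×6 = 66
  Shipping 143, fixed 265 → total 408.
  Any other capacity-feasible assignment to {W3, W5} ships for at least 143.
Compare {W1, W5}: its best feasible assignment gives total 434.
Compare {W4, W5}: its best feasible assignment gives total 437.
Every other set of open sites that can feasibly serve all demand totals ≥ 434 even under its best assignment. Minimum: 408.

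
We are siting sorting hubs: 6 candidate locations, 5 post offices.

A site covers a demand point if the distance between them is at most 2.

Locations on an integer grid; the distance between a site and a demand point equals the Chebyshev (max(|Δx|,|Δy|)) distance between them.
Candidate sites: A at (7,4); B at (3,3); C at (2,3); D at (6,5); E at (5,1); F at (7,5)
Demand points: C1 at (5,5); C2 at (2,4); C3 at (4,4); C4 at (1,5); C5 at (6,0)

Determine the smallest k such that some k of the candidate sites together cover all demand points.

2

Coverage sets (demand points within 2 of each site):
  A: {C1}
  B: {C1, C2, C3, C4}
  C: {C2, C3, C4}
  D: {C1, C3}
  E: {C5}
  F: {C1}
No single site covers all 5 demand points.
But {B, E} covers everything, so the minimum is 2.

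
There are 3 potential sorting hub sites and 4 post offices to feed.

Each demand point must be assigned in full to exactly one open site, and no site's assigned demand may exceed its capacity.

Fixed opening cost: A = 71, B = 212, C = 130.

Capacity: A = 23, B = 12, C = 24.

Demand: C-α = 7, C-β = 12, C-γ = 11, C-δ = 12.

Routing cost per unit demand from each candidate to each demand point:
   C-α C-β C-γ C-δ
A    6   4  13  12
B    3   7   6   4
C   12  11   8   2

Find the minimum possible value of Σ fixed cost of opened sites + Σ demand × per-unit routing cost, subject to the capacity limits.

403

Open {A, C}; cheapest assignment that respects the capacities:
  A (cap 23, load 19): C-α, C-β — cost 7×6 + 12×4 = 90
  C (cap 24, load 23): C-γ, C-δ — cost 11×8 + 12×2 = 112
  Shipping 202, fixed 201 → total 403.
  Any other capacity-feasible assignment to {A, C} ships for at least 202.
Compare {A, B, C}: its best feasible assignment gives total 593.
Every other set of open sites that can feasibly serve all demand totals ≥ 593 even under its best assignment. Minimum: 403.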